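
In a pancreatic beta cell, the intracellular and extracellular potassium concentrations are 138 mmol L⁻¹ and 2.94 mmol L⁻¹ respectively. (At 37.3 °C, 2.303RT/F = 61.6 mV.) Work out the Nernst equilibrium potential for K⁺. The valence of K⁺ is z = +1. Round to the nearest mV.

E = (61.6/z) · log₁₀([K⁺]_out/[K⁺]_in) with z = +1.
= (61.6/1) · log₁₀(2.94/138) = 61.60 · log₁₀(0.0213)
= 61.60 · (-1.6715) = -102.97 mV

-103 mV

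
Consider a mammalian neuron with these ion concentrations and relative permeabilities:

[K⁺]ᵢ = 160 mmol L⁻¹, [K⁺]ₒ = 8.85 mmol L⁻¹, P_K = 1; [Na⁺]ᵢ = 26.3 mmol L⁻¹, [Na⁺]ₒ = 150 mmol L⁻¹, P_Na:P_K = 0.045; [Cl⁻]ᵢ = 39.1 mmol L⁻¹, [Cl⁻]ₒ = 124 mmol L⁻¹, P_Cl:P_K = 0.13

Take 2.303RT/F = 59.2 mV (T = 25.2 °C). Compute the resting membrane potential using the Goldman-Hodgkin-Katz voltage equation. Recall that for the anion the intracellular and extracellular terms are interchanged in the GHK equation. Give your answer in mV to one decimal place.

-55.2 mV

Vm = 59.2 · log₁₀[(Σ P·[cation]ₒ + Σ P·[anion]ᵢ) / (Σ P·[cation]ᵢ + Σ P·[anion]ₒ)]
Numerator = 1×8.85 + 0.045×150 + 0.13×39.1 = 20.68
Denominator = 1×160 + 0.045×26.3 + 0.13×124 = 177.3
Vm = 59.2 · log₁₀(0.11665) = 59.2 × (-0.9331) = -55.24 mV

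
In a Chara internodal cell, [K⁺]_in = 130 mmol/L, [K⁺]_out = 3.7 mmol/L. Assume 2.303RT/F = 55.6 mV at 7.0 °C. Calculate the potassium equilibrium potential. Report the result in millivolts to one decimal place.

-85.9 mV

E = (55.6/z) · log₁₀([K⁺]_out/[K⁺]_in) with z = +1.
= (55.6/1) · log₁₀(3.7/130) = 55.60 · log₁₀(0.02846)
= 55.60 · (-1.5457) = -85.94 mV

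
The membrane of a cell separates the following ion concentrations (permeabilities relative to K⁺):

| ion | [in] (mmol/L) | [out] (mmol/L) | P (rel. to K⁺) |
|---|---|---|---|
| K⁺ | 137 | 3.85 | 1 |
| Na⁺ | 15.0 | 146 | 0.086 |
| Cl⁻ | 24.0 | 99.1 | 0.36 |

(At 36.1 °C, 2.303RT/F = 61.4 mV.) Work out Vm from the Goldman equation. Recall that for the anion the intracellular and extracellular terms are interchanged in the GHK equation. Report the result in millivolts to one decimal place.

Vm = 61.4 · log₁₀[(Σ P·[cation]ₒ + Σ P·[anion]ᵢ) / (Σ P·[cation]ᵢ + Σ P·[anion]ₒ)]
Numerator = 1×3.85 + 0.086×146 + 0.36×24.0 = 25.05
Denominator = 1×137 + 0.086×15.0 + 0.36×99.1 = 174
Vm = 61.4 · log₁₀(0.14397) = 61.4 × (-0.8417) = -51.68 mV

-51.7 mV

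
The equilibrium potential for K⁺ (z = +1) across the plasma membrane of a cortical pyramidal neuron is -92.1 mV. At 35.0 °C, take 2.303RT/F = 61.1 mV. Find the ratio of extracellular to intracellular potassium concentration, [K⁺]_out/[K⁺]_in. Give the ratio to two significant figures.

log₁₀([out]/[in]) = E·z/(61.1) = -92.1 × 1 / 61.1 = -1.5074
[out]/[in] = 10^(-1.5074) = 0.03109

0.031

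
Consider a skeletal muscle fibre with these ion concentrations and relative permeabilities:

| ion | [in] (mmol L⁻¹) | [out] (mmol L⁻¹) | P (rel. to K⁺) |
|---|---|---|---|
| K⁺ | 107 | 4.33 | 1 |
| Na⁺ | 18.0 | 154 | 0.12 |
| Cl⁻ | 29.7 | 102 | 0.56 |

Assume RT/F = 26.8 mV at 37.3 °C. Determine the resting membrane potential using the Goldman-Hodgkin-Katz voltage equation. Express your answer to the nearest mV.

-39 mV

Vm = 26.8 · ln[(Σ P·[cation]ₒ + Σ P·[anion]ᵢ) / (Σ P·[cation]ᵢ + Σ P·[anion]ₒ)]
Numerator = 1×4.33 + 0.12×154 + 0.56×29.7 = 39.44
Denominator = 1×107 + 0.12×18.0 + 0.56×102 = 166.3
Vm = 26.8 · ln(0.2372) = 26.8 × (-1.4388) = -38.56 mV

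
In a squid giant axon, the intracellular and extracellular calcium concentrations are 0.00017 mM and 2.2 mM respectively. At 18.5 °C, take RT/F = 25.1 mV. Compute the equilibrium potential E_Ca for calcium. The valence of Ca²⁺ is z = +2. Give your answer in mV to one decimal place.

118.8 mV

E = (25.1/z) · ln([Ca²⁺]_out/[Ca²⁺]_in) with z = +2.
= (25.1/2) · ln(2.2/0.00017) = 12.55 · ln(1.294e+04)
= 12.55 · (9.4682) = 118.83 mV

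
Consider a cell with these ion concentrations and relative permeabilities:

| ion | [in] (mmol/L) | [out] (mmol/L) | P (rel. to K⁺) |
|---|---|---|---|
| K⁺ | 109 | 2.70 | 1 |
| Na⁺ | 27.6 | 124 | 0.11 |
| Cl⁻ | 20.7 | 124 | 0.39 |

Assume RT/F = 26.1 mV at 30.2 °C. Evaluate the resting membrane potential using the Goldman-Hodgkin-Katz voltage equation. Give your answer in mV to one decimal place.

Vm = 26.1 · ln[(Σ P·[cation]ₒ + Σ P·[anion]ᵢ) / (Σ P·[cation]ᵢ + Σ P·[anion]ₒ)]
Numerator = 1×2.70 + 0.11×124 + 0.39×20.7 = 24.41
Denominator = 1×109 + 0.11×27.6 + 0.39×124 = 160.4
Vm = 26.1 · ln(0.1522) = 26.1 × (-1.8825) = -49.13 mV

-49.1 mV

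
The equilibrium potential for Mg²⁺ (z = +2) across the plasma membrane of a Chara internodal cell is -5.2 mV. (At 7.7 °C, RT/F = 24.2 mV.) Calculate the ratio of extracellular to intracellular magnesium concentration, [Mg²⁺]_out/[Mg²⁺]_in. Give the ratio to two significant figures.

ln([out]/[in]) = E·z/(24.2) = -5.2 × 2 / 24.2 = -0.4298
[out]/[in] = e^(-0.4298) = 0.6507

0.65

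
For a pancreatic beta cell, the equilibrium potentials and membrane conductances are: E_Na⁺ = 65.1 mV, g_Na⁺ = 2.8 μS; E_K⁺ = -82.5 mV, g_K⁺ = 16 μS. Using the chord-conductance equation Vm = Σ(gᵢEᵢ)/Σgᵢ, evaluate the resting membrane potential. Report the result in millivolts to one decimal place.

-60.5 mV

Σ gᵢEᵢ = 2.8·(65.1) + 16·(-82.5) = -1137.72
Σ gᵢ = 2.8 + 16 = 18.8
Vm = -1137.72 / 18.8 = -60.52 mV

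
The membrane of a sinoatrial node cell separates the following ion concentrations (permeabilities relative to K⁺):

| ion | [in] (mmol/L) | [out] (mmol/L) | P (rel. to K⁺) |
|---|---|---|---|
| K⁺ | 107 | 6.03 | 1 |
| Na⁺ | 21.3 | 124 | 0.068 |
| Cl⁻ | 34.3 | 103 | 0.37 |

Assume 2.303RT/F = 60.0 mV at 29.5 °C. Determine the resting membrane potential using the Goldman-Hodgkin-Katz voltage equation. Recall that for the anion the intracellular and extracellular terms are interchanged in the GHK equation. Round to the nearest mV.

-44 mV

Vm = 60.0 · log₁₀[(Σ P·[cation]ₒ + Σ P·[anion]ᵢ) / (Σ P·[cation]ᵢ + Σ P·[anion]ₒ)]
Numerator = 1×6.03 + 0.068×124 + 0.37×34.3 = 27.15
Denominator = 1×107 + 0.068×21.3 + 0.37×103 = 146.6
Vm = 60.0 · log₁₀(0.18527) = 60.0 × (-0.7322) = -43.93 mV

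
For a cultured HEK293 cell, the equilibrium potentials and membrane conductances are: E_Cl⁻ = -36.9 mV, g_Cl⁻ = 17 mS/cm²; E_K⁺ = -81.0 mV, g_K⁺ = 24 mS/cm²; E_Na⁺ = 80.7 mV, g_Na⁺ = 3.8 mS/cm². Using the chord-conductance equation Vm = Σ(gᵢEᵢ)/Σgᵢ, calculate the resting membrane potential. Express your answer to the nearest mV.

Σ gᵢEᵢ = 17·(-36.9) + 24·(-81.0) + 3.8·(80.7) = -2264.64
Σ gᵢ = 17 + 24 + 3.8 = 44.8
Vm = -2264.64 / 44.8 = -50.55 mV

-51 mV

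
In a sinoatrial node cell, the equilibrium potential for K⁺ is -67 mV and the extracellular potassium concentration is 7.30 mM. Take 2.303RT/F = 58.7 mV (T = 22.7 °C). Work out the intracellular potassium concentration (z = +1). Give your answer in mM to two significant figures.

100 mM

Nernst: E = (58.7/1) · log₁₀([out]/[in]), so log₁₀([out]/[in]) = -67.0 × 1 / 58.7 = -1.1414.
[out]/[in] = 10^(-1.1414) = 0.07221.
[in] = 7.30 / 0.07221 = 101.1 mM.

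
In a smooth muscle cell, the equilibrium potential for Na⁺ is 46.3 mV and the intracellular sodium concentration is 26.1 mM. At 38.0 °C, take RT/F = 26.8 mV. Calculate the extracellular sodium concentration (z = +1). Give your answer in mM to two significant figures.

Nernst: E = (26.8/1) · ln([out]/[in]), so ln([out]/[in]) = 46.3 × 1 / 26.8 = 1.7276.
[out]/[in] = e^(1.7276) = 5.627.
[out] = 5.627 × 26.1 = 146.9 mM.

150 mM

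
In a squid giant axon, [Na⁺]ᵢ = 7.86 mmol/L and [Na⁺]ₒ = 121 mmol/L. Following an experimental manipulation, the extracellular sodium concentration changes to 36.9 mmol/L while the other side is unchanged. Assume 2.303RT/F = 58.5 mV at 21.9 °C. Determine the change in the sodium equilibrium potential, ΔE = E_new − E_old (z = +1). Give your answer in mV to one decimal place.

-30.2 mV

E_old = (58.5/1)·log₁₀(121/7.86) = 69.46 mV
E_new = (58.5/1)·log₁₀(36.9/7.86) = 39.29 mV
ΔE = 39.29 − (69.46) = -30.17 mV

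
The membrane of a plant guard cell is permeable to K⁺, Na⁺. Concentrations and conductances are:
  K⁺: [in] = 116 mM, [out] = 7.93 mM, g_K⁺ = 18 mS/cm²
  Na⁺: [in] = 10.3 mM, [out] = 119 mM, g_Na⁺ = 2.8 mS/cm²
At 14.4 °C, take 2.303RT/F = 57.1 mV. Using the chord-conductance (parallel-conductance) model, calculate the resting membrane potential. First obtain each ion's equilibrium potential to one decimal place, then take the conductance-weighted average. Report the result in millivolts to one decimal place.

-49.4 mV

E_K⁺ = (57.1/1)·log₁₀(7.93/116) = -66.5 mV
E_Na⁺ = (57.1/1)·log₁₀(119/10.3) = 60.7 mV
Vm = (Σ gᵢEᵢ)/(Σ gᵢ) = (18·-66.5 + 2.8·60.7) / (18 + 2.8)
= -1027.04 / 20.8 = -49.38 mV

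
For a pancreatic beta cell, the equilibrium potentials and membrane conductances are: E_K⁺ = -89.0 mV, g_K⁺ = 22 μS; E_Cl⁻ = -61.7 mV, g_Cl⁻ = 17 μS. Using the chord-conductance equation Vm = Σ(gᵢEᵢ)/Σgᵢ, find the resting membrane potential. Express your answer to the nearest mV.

Σ gᵢEᵢ = 22·(-89.0) + 17·(-61.7) = -3006.90
Σ gᵢ = 22 + 17 = 39
Vm = -3006.90 / 39 = -77.10 mV

-77 mV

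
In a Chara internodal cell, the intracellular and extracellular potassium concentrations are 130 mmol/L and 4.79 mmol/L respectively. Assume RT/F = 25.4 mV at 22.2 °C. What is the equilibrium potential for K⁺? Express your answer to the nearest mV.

E = (25.4/z) · ln([K⁺]_out/[K⁺]_in) with z = +1.
= (25.4/1) · ln(4.79/130) = 25.40 · ln(0.03685)
= 25.40 · (-3.3010) = -83.85 mV

-84 mV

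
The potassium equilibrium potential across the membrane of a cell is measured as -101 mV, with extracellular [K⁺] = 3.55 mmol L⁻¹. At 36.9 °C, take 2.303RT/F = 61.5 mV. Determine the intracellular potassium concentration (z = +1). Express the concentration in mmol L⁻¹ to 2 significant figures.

160 mmol L⁻¹

Nernst: E = (61.5/1) · log₁₀([out]/[in]), so log₁₀([out]/[in]) = -101.0 × 1 / 61.5 = -1.6423.
[out]/[in] = 10^(-1.6423) = 0.02279.
[in] = 3.55 / 0.02279 = 155.8 mmol L⁻¹.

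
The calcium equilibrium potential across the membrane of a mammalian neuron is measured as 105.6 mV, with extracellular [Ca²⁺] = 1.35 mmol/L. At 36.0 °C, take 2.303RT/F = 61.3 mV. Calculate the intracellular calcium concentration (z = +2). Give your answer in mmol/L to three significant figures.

Nernst: E = (61.3/2) · log₁₀([out]/[in]), so log₁₀([out]/[in]) = 105.6 × 2 / 61.3 = 3.4454.
[out]/[in] = 10^(3.4454) = 2788.
[in] = 1.35 / 2788 = 0.0004842 mmol/L.

0.000484 mmol/L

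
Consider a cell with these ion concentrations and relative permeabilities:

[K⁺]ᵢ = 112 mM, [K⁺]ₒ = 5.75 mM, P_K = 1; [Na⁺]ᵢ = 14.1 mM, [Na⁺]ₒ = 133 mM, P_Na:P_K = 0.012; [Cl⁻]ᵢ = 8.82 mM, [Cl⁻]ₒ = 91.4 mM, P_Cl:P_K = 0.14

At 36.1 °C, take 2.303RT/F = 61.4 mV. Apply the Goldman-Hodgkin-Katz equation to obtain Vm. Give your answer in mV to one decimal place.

-71.4 mV

Vm = 61.4 · log₁₀[(Σ P·[cation]ₒ + Σ P·[anion]ᵢ) / (Σ P·[cation]ᵢ + Σ P·[anion]ₒ)]
Numerator = 1×5.75 + 0.012×133 + 0.14×8.82 = 8.581
Denominator = 1×112 + 0.012×14.1 + 0.14×91.4 = 125
Vm = 61.4 · log₁₀(0.068666) = 61.4 × (-1.1633) = -71.42 mV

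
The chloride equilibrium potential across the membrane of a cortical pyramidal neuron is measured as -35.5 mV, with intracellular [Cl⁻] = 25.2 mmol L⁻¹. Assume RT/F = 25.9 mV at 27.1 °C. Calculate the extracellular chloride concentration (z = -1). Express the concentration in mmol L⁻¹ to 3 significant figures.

99.2 mmol L⁻¹

Nernst: E = (25.9/-1) · ln([out]/[in]), so ln([out]/[in]) = -35.5 × -1 / 25.9 = 1.3707.
[out]/[in] = e^(1.3707) = 3.938.
[out] = 3.938 × 25.2 = 99.24 mmol L⁻¹.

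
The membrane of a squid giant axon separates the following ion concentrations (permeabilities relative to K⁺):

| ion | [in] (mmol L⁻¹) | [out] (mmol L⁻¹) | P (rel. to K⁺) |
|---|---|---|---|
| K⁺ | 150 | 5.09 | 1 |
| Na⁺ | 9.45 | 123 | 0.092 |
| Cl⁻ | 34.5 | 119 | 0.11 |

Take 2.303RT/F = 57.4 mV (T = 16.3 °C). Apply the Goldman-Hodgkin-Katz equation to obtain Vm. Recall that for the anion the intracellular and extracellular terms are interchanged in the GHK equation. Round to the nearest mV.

Vm = 57.4 · log₁₀[(Σ P·[cation]ₒ + Σ P·[anion]ᵢ) / (Σ P·[cation]ᵢ + Σ P·[anion]ₒ)]
Numerator = 1×5.09 + 0.092×123 + 0.11×34.5 = 20.2
Denominator = 1×150 + 0.092×9.45 + 0.11×119 = 164
Vm = 57.4 · log₁₀(0.12321) = 57.4 × (-0.9094) = -52.20 mV

-52 mV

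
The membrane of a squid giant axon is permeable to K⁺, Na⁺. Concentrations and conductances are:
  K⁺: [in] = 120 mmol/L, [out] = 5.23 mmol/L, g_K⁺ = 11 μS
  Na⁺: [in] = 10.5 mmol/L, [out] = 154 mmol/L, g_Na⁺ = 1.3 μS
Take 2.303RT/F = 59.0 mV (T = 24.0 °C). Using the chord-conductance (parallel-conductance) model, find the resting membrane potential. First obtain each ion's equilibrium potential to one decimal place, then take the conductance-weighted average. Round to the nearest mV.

-65 mV

E_K⁺ = (59.0/1)·log₁₀(5.23/120) = -80.3 mV
E_Na⁺ = (59.0/1)·log₁₀(154/10.5) = 68.8 mV
Vm = (Σ gᵢEᵢ)/(Σ gᵢ) = (11·-80.3 + 1.3·68.8) / (11 + 1.3)
= -793.86 / 12.3 = -64.54 mV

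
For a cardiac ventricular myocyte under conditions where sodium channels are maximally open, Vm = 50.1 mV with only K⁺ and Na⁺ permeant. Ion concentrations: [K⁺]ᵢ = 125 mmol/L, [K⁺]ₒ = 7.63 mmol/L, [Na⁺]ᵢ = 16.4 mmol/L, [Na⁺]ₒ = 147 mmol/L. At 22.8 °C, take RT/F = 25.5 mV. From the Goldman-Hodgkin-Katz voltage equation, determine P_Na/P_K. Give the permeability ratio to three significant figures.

Let α = P_Na/P_K. GHK: Vm = 25.5·ln[(Kₒ + α·Naₒ)/(Kᵢ + α·Naᵢ)].
e^(Vm/25.5) = e^(50.1/25.5) = 7.1328
So 7.1328·(Kᵢ + α·Naᵢ) = Kₒ + α·Naₒ → α = (7.1328·125.0 − 7.63) / (147.0 − 7.1328·16.4)
α = (891.6 − 7.63) / (147.0 − 117) = 884/30.02 = 29.44

29.4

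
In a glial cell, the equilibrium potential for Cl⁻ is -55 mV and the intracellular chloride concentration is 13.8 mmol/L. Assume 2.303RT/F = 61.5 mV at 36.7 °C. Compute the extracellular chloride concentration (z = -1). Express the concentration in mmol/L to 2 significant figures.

110 mmol/L

Nernst: E = (61.5/-1) · log₁₀([out]/[in]), so log₁₀([out]/[in]) = -55.0 × -1 / 61.5 = 0.8943.
[out]/[in] = 10^(0.8943) = 7.84.
[out] = 7.84 × 13.8 = 108.2 mmol/L.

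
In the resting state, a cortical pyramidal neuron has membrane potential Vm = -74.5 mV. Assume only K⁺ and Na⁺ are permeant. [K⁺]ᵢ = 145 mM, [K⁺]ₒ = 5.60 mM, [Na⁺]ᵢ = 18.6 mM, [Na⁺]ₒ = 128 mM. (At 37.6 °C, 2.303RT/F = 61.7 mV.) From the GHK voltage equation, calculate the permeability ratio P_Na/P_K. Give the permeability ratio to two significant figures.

0.027

Let α = P_Na/P_K. GHK: Vm = 61.7·log₁₀[(Kₒ + α·Naₒ)/(Kᵢ + α·Naᵢ)].
10^(Vm/61.7) = 10^(-74.5/61.7) = 0.062022
So 0.062022·(Kᵢ + α·Naᵢ) = Kₒ + α·Naₒ → α = (0.062022·145.0 − 5.6) / (128.0 − 0.062022·18.6)
α = (8.993 − 5.6) / (128.0 − 1.154) = 3.393/126.8 = 0.02675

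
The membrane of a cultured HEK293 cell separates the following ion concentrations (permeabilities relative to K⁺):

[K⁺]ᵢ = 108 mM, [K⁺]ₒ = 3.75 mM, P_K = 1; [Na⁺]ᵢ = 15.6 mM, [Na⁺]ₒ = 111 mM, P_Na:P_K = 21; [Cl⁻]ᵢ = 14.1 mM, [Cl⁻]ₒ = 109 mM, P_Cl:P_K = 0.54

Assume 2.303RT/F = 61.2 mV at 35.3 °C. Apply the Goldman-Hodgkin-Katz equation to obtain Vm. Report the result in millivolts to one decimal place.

Vm = 61.2 · log₁₀[(Σ P·[cation]ₒ + Σ P·[anion]ᵢ) / (Σ P·[cation]ᵢ + Σ P·[anion]ₒ)]
Numerator = 1×3.75 + 21×111 + 0.54×14.1 = 2342
Denominator = 1×108 + 21×15.6 + 0.54×109 = 494.5
Vm = 61.2 · log₁₀(4.7372) = 61.2 × (0.6755) = 41.34 mV

41.3 mV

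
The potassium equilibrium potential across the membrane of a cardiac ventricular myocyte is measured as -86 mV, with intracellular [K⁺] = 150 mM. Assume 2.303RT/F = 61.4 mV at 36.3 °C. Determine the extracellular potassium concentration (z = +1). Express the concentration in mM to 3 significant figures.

5.96 mM

Nernst: E = (61.4/1) · log₁₀([out]/[in]), so log₁₀([out]/[in]) = -86.0 × 1 / 61.4 = -1.4007.
[out]/[in] = 10^(-1.4007) = 0.03975.
[out] = 0.03975 × 150 = 5.963 mM.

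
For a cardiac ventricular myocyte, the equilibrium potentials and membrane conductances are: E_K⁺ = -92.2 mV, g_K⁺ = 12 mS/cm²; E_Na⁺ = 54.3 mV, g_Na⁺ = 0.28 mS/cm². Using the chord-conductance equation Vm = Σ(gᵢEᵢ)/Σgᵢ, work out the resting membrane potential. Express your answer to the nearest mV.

-89 mV

Σ gᵢEᵢ = 12·(-92.2) + 0.28·(54.3) = -1091.20
Σ gᵢ = 12 + 0.28 = 12.28
Vm = -1091.20 / 12.28 = -88.86 mV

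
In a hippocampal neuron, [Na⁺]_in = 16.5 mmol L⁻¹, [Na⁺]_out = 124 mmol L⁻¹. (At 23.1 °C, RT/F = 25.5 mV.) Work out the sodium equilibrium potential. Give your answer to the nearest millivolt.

E = (25.5/z) · ln([Na⁺]_out/[Na⁺]_in) with z = +1.
= (25.5/1) · ln(124/16.5) = 25.50 · ln(7.515)
= 25.50 · (2.0169) = 51.43 mV

51 mV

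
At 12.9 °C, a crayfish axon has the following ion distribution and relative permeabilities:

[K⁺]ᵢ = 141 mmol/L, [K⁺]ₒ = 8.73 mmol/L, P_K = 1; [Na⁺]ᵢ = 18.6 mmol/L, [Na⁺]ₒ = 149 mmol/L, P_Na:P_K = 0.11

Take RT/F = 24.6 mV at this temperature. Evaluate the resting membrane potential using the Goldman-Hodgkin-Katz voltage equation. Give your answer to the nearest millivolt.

Vm = 24.6 · ln[(Σ P·[cation]ₒ + Σ P·[anion]ᵢ) / (Σ P·[cation]ᵢ + Σ P·[anion]ₒ)]
Numerator = 1×8.73 + 0.11×149 = 25.12
Denominator = 1×141 + 0.11×18.6 = 143
Vm = 24.6 · ln(0.17561) = 24.6 × (-1.7395) = -42.79 mV

-43 mV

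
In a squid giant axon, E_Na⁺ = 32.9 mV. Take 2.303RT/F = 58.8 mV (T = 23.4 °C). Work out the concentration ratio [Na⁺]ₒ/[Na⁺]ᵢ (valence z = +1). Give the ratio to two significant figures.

3.6

log₁₀([out]/[in]) = E·z/(58.8) = 32.9 × 1 / 58.8 = 0.5595
[out]/[in] = 10^(0.5595) = 3.627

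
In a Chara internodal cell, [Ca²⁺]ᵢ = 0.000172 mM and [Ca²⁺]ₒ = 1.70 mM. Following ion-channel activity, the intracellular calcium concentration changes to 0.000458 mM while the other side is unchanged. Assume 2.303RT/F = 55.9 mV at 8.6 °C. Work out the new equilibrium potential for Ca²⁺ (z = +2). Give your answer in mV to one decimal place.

After the shift: [Ca²⁺]_out = 1.70, [Ca²⁺]_in = 0.000458 mM.
E_new = (55.9/2)·log₁₀(1.70/0.000458) = 27.95 · (3.5696) = 99.77 mV

99.8 mV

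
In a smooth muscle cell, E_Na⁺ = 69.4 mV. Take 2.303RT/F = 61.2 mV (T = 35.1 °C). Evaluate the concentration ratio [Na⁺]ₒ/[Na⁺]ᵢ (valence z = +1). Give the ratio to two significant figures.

14

log₁₀([out]/[in]) = E·z/(61.2) = 69.4 × 1 / 61.2 = 1.1340
[out]/[in] = 10^(1.1340) = 13.61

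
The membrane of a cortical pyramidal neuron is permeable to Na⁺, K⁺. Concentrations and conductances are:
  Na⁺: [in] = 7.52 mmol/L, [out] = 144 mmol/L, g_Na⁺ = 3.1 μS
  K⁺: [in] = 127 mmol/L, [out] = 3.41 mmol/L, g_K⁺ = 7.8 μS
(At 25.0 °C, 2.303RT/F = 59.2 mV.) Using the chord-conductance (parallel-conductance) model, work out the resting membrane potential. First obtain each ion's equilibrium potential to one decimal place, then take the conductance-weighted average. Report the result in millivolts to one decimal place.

-45.0 mV

E_Na⁺ = (59.2/1)·log₁₀(144/7.52) = 75.9 mV
E_K⁺ = (59.2/1)·log₁₀(3.41/127) = -93.0 mV
Vm = (Σ gᵢEᵢ)/(Σ gᵢ) = (3.1·75.9 + 7.8·-93.0) / (3.1 + 7.8)
= -490.11 / 10.9 = -44.96 mV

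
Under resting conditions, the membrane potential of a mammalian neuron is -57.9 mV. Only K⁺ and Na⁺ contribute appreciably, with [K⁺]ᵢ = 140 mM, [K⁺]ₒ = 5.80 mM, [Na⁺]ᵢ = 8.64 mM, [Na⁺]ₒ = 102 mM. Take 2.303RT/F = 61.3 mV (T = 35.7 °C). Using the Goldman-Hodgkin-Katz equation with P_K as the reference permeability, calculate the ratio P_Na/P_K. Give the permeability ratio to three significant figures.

Let α = P_Na/P_K. GHK: Vm = 61.3·log₁₀[(Kₒ + α·Naₒ)/(Kᵢ + α·Naᵢ)].
10^(Vm/61.3) = 10^(-57.9/61.3) = 0.11362
So 0.11362·(Kᵢ + α·Naᵢ) = Kₒ + α·Naₒ → α = (0.11362·140.0 − 5.8) / (102.0 − 0.11362·8.64)
α = (15.91 − 5.8) / (102.0 − 0.9817) = 10.11/101 = 0.1001

0.100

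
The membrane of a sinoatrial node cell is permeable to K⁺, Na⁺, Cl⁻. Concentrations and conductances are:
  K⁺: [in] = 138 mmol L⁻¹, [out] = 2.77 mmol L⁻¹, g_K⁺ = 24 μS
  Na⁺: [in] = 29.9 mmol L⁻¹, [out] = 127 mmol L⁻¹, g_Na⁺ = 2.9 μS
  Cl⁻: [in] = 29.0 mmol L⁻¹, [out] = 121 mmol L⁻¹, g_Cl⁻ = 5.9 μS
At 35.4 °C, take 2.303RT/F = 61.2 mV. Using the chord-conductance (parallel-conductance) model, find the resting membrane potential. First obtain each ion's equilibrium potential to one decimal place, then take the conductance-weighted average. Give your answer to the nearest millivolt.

-79 mV

E_K⁺ = (61.2/1)·log₁₀(2.77/138) = -103.9 mV
E_Na⁺ = (61.2/1)·log₁₀(127/29.9) = 38.4 mV
E_Cl⁻ = (61.2/-1)·log₁₀(121/29.0) = -38.0 mV
Vm = (Σ gᵢEᵢ)/(Σ gᵢ) = (24·-103.9 + 2.9·38.4 + 5.9·-38.0) / (24 + 2.9 + 5.9)
= -2606.44 / 32.8 = -79.46 mV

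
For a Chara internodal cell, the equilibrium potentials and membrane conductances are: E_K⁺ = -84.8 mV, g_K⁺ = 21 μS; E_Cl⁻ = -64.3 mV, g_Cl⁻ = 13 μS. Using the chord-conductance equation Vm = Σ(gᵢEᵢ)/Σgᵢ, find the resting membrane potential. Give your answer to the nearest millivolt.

-77 mV

Σ gᵢEᵢ = 21·(-84.8) + 13·(-64.3) = -2616.70
Σ gᵢ = 21 + 13 = 34
Vm = -2616.70 / 34 = -76.96 mV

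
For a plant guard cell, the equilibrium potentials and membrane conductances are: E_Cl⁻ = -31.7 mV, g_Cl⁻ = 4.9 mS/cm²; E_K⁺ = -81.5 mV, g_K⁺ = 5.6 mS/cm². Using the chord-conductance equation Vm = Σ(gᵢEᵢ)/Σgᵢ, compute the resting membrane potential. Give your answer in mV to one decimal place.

Σ gᵢEᵢ = 4.9·(-31.7) + 5.6·(-81.5) = -611.73
Σ gᵢ = 4.9 + 5.6 = 10.5
Vm = -611.73 / 10.5 = -58.26 mV

-58.3 mV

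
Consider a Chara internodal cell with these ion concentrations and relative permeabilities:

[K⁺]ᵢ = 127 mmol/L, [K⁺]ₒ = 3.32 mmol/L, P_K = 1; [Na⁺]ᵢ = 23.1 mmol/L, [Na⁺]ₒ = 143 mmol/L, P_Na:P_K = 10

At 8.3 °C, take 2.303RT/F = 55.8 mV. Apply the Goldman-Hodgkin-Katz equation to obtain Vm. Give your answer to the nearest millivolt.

34 mV

Vm = 55.8 · log₁₀[(Σ P·[cation]ₒ + Σ P·[anion]ᵢ) / (Σ P·[cation]ᵢ + Σ P·[anion]ₒ)]
Numerator = 1×3.32 + 10×143 = 1433
Denominator = 1×127 + 10×23.1 = 358
Vm = 55.8 · log₁₀(4.0037) = 55.8 × (0.6025) = 33.62 mV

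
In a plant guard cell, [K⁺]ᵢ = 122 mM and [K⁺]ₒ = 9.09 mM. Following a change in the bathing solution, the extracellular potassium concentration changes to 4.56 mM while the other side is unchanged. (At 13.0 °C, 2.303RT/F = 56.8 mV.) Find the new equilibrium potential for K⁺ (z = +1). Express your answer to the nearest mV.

-81 mV

After the shift: [K⁺]_out = 4.56, [K⁺]_in = 122 mM.
E_new = (56.8/1)·log₁₀(4.56/122) = 56.80 · (-1.4274) = -81.08 mV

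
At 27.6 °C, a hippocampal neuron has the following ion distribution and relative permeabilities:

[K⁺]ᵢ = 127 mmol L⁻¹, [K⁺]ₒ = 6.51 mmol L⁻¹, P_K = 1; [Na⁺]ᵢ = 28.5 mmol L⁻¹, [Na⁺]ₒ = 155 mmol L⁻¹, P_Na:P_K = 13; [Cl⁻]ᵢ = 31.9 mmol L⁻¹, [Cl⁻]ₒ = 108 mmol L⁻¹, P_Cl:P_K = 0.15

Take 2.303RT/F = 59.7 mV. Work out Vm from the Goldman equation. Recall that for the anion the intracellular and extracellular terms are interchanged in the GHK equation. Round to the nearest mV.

Vm = 59.7 · log₁₀[(Σ P·[cation]ₒ + Σ P·[anion]ᵢ) / (Σ P·[cation]ᵢ + Σ P·[anion]ₒ)]
Numerator = 1×6.51 + 13×155 + 0.15×31.9 = 2026
Denominator = 1×127 + 13×28.5 + 0.15×108 = 513.7
Vm = 59.7 · log₁₀(3.9445) = 59.7 × (0.5960) = 35.58 mV

36 mV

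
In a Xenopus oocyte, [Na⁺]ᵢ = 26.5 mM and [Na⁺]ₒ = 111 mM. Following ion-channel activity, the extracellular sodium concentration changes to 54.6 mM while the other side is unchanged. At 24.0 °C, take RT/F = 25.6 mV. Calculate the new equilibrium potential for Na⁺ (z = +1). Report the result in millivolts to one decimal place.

After the shift: [Na⁺]_out = 54.6, [Na⁺]_in = 26.5 mM.
E_new = (25.6/1)·ln(54.6/26.5) = 25.60 · (0.7229) = 18.51 mV

18.5 mV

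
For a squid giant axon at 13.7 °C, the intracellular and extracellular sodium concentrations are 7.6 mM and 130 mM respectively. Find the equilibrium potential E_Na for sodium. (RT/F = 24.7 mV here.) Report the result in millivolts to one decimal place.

70.1 mV

E = (24.7/z) · ln([Na⁺]_out/[Na⁺]_in) with z = +1.
= (24.7/1) · ln(130/7.6) = 24.70 · ln(17.11)
= 24.70 · (2.8394) = 70.13 mV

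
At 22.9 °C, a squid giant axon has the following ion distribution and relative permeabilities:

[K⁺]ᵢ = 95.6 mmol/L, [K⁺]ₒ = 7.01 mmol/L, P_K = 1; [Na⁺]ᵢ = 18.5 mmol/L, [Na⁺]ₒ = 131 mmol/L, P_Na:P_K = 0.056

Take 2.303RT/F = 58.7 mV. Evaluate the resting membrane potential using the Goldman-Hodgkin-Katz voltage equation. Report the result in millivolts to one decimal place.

Vm = 58.7 · log₁₀[(Σ P·[cation]ₒ + Σ P·[anion]ᵢ) / (Σ P·[cation]ᵢ + Σ P·[anion]ₒ)]
Numerator = 1×7.01 + 0.056×131 = 14.35
Denominator = 1×95.6 + 0.056×18.5 = 96.64
Vm = 58.7 · log₁₀(0.14845) = 58.7 × (-0.8284) = -48.63 mV

-48.6 mV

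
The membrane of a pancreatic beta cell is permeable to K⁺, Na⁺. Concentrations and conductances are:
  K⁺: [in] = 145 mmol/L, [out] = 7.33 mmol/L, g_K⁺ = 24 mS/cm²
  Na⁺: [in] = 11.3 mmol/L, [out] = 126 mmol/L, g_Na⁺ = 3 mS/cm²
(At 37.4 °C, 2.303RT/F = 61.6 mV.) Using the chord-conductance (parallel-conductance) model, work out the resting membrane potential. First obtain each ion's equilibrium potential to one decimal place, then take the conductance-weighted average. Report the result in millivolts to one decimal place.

E_K⁺ = (61.6/1)·log₁₀(7.33/145) = -79.8 mV
E_Na⁺ = (61.6/1)·log₁₀(126/11.3) = 64.5 mV
Vm = (Σ gᵢEᵢ)/(Σ gᵢ) = (24·-79.8 + 3·64.5) / (24 + 3)
= -1721.70 / 27 = -63.77 mV

-63.8 mV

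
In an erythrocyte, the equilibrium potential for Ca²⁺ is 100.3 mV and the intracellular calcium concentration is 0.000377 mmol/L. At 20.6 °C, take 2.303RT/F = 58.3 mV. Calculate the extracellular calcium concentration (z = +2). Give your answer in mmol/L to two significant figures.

Nernst: E = (58.3/2) · log₁₀([out]/[in]), so log₁₀([out]/[in]) = 100.3 × 2 / 58.3 = 3.4408.
[out]/[in] = 10^(3.4408) = 2759.
[out] = 2759 × 0.000377 = 1.04 mmol/L.

1.0 mmol/L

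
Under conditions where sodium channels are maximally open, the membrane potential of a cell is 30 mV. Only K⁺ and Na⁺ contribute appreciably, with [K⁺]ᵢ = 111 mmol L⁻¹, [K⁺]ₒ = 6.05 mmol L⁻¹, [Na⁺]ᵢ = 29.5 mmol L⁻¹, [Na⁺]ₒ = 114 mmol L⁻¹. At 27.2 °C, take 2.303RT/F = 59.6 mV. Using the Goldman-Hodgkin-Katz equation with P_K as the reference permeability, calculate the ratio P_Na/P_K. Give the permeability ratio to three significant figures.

17.4

Let α = P_Na/P_K. GHK: Vm = 59.6·log₁₀[(Kₒ + α·Naₒ)/(Kᵢ + α·Naᵢ)].
10^(Vm/59.6) = 10^(30.0/59.6) = 3.1868
So 3.1868·(Kᵢ + α·Naᵢ) = Kₒ + α·Naₒ → α = (3.1868·111.0 − 6.05) / (114.0 − 3.1868·29.5)
α = (353.7 − 6.05) / (114.0 − 94.01) = 347.7/19.99 = 17.39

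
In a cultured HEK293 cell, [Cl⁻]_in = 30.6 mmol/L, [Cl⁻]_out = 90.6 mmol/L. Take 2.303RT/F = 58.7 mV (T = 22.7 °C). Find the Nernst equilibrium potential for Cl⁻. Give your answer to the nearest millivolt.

E = (58.7/z) · log₁₀([Cl⁻]_out/[Cl⁻]_in) with z = -1.
For an anion, dividing by z = -1 reverses the sign.
= (58.7/-1) · log₁₀(90.6/30.6) = -58.70 · log₁₀(2.961)
= -58.70 · (0.4714) = -27.67 mV

-28 mV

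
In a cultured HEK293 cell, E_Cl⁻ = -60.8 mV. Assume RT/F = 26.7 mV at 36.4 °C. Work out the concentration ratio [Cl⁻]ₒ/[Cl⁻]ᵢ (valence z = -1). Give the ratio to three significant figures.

ln([out]/[in]) = E·z/(26.7) = -60.8 × -1 / 26.7 = 2.2772
[out]/[in] = e^(2.2772) = 9.749

9.75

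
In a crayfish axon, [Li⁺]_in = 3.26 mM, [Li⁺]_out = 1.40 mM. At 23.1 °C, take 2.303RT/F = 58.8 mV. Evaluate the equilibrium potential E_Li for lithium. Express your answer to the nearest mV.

-22 mV

E = (58.8/z) · log₁₀([Li⁺]_out/[Li⁺]_in) with z = +1.
= (58.8/1) · log₁₀(1.40/3.26) = 58.80 · log₁₀(0.4294)
= 58.80 · (-0.3671) = -21.58 mV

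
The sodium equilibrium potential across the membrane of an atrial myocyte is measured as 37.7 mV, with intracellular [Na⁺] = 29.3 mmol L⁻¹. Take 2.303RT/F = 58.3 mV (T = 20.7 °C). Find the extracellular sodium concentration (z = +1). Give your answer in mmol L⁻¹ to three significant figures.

130 mmol L⁻¹

Nernst: E = (58.3/1) · log₁₀([out]/[in]), so log₁₀([out]/[in]) = 37.7 × 1 / 58.3 = 0.6467.
[out]/[in] = 10^(0.6467) = 4.433.
[out] = 4.433 × 29.3 = 129.9 mmol L⁻¹.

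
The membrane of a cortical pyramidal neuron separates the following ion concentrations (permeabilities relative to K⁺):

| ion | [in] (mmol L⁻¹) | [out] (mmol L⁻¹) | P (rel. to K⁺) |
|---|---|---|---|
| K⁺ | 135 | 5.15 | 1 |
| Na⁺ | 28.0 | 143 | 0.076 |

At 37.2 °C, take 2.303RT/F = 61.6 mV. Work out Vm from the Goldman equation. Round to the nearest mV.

Vm = 61.6 · log₁₀[(Σ P·[cation]ₒ + Σ P·[anion]ᵢ) / (Σ P·[cation]ᵢ + Σ P·[anion]ₒ)]
Numerator = 1×5.15 + 0.076×143 = 16.02
Denominator = 1×135 + 0.076×28.0 = 137.1
Vm = 61.6 · log₁₀(0.11681) = 61.6 × (-0.9325) = -57.44 mV

-57 mV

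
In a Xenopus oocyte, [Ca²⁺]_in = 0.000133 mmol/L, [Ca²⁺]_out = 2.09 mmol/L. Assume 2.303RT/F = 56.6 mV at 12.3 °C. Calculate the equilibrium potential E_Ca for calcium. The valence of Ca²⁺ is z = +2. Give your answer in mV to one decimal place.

E = (56.6/z) · log₁₀([Ca²⁺]_out/[Ca²⁺]_in) with z = +2.
= (56.6/2) · log₁₀(2.09/0.000133) = 28.30 · log₁₀(1.571e+04)
= 28.30 · (4.1963) = 118.76 mV

118.8 mV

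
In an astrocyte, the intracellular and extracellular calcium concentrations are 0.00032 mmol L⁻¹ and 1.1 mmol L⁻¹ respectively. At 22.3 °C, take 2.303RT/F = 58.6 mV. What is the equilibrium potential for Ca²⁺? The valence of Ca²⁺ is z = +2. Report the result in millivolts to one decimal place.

103.6 mV

E = (58.6/z) · log₁₀([Ca²⁺]_out/[Ca²⁺]_in) with z = +2.
= (58.6/2) · log₁₀(1.1/0.00032) = 29.30 · log₁₀(3438)
= 29.30 · (3.5362) = 103.61 mV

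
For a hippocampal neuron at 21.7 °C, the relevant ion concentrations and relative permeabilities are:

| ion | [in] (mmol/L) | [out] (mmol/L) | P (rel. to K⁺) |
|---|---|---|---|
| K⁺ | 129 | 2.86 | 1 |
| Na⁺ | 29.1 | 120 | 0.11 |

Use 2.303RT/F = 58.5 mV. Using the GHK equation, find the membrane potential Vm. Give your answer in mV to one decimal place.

-53.6 mV

Vm = 58.5 · log₁₀[(Σ P·[cation]ₒ + Σ P·[anion]ᵢ) / (Σ P·[cation]ᵢ + Σ P·[anion]ₒ)]
Numerator = 1×2.86 + 0.11×120 = 16.06
Denominator = 1×129 + 0.11×29.1 = 132.2
Vm = 58.5 · log₁₀(0.12148) = 58.5 × (-0.9155) = -53.56 mV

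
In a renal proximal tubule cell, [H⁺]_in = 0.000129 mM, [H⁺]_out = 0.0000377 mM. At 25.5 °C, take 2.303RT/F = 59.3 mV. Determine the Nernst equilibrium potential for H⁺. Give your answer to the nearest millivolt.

E = (59.3/z) · log₁₀([H⁺]_out/[H⁺]_in) with z = +1.
= (59.3/1) · log₁₀(0.0000377/0.000129) = 59.30 · log₁₀(0.2922)
= 59.30 · (-0.5342) = -31.68 mV

-32 mV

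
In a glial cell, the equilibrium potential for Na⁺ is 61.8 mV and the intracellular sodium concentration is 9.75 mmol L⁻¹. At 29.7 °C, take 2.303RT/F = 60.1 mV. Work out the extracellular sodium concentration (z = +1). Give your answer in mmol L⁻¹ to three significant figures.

Nernst: E = (60.1/1) · log₁₀([out]/[in]), so log₁₀([out]/[in]) = 61.8 × 1 / 60.1 = 1.0283.
[out]/[in] = 10^(1.0283) = 10.67.
[out] = 10.67 × 9.75 = 104.1 mmol L⁻¹.

104 mmol L⁻¹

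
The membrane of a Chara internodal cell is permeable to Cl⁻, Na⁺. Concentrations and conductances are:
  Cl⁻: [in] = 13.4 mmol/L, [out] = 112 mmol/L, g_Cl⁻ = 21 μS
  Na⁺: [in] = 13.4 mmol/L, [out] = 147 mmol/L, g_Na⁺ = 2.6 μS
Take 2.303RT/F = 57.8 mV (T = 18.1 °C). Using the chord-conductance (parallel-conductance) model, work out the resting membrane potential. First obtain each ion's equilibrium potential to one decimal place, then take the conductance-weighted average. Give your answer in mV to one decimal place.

E_Cl⁻ = (57.8/-1)·log₁₀(112/13.4) = -53.3 mV
E_Na⁺ = (57.8/1)·log₁₀(147/13.4) = 60.1 mV
Vm = (Σ gᵢEᵢ)/(Σ gᵢ) = (21·-53.3 + 2.6·60.1) / (21 + 2.6)
= -963.04 / 23.6 = -40.81 mV

-40.8 mV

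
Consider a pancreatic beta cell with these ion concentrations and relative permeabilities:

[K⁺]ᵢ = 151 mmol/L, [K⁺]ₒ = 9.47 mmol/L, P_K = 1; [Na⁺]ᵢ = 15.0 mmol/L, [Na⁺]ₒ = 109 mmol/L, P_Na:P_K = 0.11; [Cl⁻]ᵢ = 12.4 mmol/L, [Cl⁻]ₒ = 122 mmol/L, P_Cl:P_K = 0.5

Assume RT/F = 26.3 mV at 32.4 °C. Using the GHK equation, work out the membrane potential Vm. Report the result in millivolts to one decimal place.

-53.8 mV

Vm = 26.3 · ln[(Σ P·[cation]ₒ + Σ P·[anion]ᵢ) / (Σ P·[cation]ᵢ + Σ P·[anion]ₒ)]
Numerator = 1×9.47 + 0.11×109 + 0.5×12.4 = 27.66
Denominator = 1×151 + 0.11×15.0 + 0.5×122 = 213.7
Vm = 26.3 · ln(0.12946) = 26.3 × (-2.0444) = -53.77 mV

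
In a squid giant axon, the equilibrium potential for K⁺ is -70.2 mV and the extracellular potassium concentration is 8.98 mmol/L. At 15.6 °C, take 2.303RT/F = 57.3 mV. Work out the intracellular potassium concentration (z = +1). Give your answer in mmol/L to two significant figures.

Nernst: E = (57.3/1) · log₁₀([out]/[in]), so log₁₀([out]/[in]) = -70.2 × 1 / 57.3 = -1.2251.
[out]/[in] = 10^(-1.2251) = 0.05955.
[in] = 8.98 / 0.05955 = 150.8 mmol/L.

150 mmol/L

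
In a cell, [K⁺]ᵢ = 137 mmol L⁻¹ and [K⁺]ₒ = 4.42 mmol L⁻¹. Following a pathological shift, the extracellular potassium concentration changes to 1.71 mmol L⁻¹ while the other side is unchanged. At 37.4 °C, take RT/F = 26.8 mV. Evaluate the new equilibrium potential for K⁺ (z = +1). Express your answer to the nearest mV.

-117 mV

After the shift: [K⁺]_out = 1.71, [K⁺]_in = 137 mmol L⁻¹.
E_new = (26.8/1)·ln(1.71/137) = 26.80 · (-4.3835) = -117.48 mV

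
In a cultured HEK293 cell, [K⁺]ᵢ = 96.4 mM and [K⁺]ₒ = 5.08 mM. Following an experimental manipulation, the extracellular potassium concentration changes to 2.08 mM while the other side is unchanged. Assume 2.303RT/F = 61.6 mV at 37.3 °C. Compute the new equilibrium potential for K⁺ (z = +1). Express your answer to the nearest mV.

After the shift: [K⁺]_out = 2.08, [K⁺]_in = 96.4 mM.
E_new = (61.6/1)·log₁₀(2.08/96.4) = 61.60 · (-1.6660) = -102.63 mV

-103 mV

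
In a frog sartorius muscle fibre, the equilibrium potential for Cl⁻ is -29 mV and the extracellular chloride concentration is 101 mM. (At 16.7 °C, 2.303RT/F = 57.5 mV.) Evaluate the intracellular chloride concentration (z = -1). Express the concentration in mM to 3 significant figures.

Nernst: E = (57.5/-1) · log₁₀([out]/[in]), so log₁₀([out]/[in]) = -29.0 × -1 / 57.5 = 0.5043.
[out]/[in] = 10^(0.5043) = 3.194.
[in] = 101 / 3.194 = 31.62 mM.

31.6 mM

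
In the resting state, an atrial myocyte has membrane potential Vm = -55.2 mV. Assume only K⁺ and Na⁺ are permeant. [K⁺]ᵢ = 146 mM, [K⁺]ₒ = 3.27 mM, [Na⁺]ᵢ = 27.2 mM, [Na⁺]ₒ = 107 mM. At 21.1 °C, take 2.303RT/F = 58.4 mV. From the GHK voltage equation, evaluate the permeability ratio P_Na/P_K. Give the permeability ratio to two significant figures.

Let α = P_Na/P_K. GHK: Vm = 58.4·log₁₀[(Kₒ + α·Naₒ)/(Kᵢ + α·Naᵢ)].
10^(Vm/58.4) = 10^(-55.2/58.4) = 0.11345
So 0.11345·(Kᵢ + α·Naᵢ) = Kₒ + α·Naₒ → α = (0.11345·146.0 − 3.27) / (107.0 − 0.11345·27.2)
α = (16.56 − 3.27) / (107.0 − 3.086) = 13.29/103.9 = 0.1279

0.13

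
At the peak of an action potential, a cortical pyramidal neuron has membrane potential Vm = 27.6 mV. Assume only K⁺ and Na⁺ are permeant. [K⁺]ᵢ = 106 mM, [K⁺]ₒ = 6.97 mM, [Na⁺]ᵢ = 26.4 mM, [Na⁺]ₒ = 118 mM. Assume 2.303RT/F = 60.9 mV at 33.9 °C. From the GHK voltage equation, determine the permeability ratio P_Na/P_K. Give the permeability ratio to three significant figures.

6.83

Let α = P_Na/P_K. GHK: Vm = 60.9·log₁₀[(Kₒ + α·Naₒ)/(Kᵢ + α·Naᵢ)].
10^(Vm/60.9) = 10^(27.6/60.9) = 2.8392
So 2.8392·(Kᵢ + α·Naᵢ) = Kₒ + α·Naₒ → α = (2.8392·106.0 − 6.97) / (118.0 − 2.8392·26.4)
α = (301 − 6.97) / (118.0 − 74.96) = 294/43.04 = 6.83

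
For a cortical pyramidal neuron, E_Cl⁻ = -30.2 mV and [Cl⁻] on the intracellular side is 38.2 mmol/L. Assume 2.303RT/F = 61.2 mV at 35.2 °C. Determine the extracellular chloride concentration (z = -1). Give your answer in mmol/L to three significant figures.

Nernst: E = (61.2/-1) · log₁₀([out]/[in]), so log₁₀([out]/[in]) = -30.2 × -1 / 61.2 = 0.4935.
[out]/[in] = 10^(0.4935) = 3.115.
[out] = 3.115 × 38.2 = 119 mmol/L.

119 mmol/L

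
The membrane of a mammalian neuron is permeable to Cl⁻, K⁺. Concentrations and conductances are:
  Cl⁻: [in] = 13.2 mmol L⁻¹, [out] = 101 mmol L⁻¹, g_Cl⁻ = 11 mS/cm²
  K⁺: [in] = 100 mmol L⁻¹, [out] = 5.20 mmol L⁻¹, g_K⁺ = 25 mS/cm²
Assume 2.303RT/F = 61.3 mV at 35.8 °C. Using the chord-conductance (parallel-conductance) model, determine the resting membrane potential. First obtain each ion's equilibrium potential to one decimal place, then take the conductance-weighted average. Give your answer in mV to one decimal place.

E_Cl⁻ = (61.3/-1)·log₁₀(101/13.2) = -54.2 mV
E_K⁺ = (61.3/1)·log₁₀(5.20/100) = -78.7 mV
Vm = (Σ gᵢEᵢ)/(Σ gᵢ) = (11·-54.2 + 25·-78.7) / (11 + 25)
= -2563.70 / 36 = -71.21 mV

-71.2 mV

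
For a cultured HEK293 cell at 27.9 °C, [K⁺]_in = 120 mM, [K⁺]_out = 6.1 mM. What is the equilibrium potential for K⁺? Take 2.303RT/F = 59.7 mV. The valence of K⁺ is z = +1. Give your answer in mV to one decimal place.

E = (59.7/z) · log₁₀([K⁺]_out/[K⁺]_in) with z = +1.
= (59.7/1) · log₁₀(6.1/120) = 59.70 · log₁₀(0.05083)
= 59.70 · (-1.2939) = -77.24 mV

-77.2 mV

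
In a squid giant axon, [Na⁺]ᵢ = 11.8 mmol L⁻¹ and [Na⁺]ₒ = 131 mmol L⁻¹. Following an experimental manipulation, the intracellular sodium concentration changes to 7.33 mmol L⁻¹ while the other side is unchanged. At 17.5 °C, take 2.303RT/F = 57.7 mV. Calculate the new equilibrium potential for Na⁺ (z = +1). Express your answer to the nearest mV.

After the shift: [Na⁺]_out = 131, [Na⁺]_in = 7.33 mmol L⁻¹.
E_new = (57.7/1)·log₁₀(131/7.33) = 57.70 · (1.2522) = 72.25 mV

72 mV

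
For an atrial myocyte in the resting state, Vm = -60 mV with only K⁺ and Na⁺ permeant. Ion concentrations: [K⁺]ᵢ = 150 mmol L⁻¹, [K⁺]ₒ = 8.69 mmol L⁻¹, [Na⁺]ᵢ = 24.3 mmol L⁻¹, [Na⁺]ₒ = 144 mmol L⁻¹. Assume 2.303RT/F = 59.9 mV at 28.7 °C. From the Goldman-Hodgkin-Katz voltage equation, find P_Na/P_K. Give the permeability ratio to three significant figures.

0.0442

Let α = P_Na/P_K. GHK: Vm = 59.9·log₁₀[(Kₒ + α·Naₒ)/(Kᵢ + α·Naᵢ)].
10^(Vm/59.9) = 10^(-60.0/59.9) = 0.099616
So 0.099616·(Kᵢ + α·Naᵢ) = Kₒ + α·Naₒ → α = (0.099616·150.0 − 8.69) / (144.0 − 0.099616·24.3)
α = (14.94 − 8.69) / (144.0 − 2.421) = 6.252/141.6 = 0.04416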